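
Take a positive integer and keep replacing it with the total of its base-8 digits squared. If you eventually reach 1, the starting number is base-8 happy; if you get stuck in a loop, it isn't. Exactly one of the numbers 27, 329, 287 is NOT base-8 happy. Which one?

287

27: 27 → 18 → 8 → 1  — reaches 1 (base-8 happy)
329: 329 → 27 → 18 → 8 → 1  — reaches 1 (base-8 happy)
287: 287 → 74 → 6 → 36 → 32 → 16 → 4 → 16  — repeats 16 (not base-8 happy)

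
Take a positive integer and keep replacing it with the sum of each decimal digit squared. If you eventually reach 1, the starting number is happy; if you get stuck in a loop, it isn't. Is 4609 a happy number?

happy

4609 → 133
133 → 19
19 → 82
82 → 68
68 → 100
100 → 1  — reached 1.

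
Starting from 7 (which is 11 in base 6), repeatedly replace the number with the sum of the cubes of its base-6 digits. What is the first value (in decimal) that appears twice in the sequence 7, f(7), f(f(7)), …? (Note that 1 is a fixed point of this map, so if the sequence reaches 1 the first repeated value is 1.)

7 = (1,1)_6 → 2
2 = (2)_6 → 8
8 = (1,2)_6 → 9
9 = (1,3)_6 → 28
28 = (4,4)_6 → 128
128 = (3,3,2)_6 → 62
62 = (1,4,2)_6 → 73
73 = (2,0,1)_6 → 9  — 9 already appeared earlier.

9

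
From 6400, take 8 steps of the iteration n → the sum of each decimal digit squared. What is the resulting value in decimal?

4

6400 → 6² + 4² + 0² + 0² = 36 + 16 + 0 + 0 = 52
52 → 5² + 2² = 25 + 4 = 29
29 → 2² + 9² = 4 + 81 = 85
85 → 8² + 5² = 64 + 25 = 89
89 → 8² + 9² = 64 + 81 = 145
145 → 1² + 4² + 5² = 1 + 16 + 25 = 42
42 → 4² + 2² = 16 + 4 = 20
20 → 2² + 0² = 4 + 0 = 4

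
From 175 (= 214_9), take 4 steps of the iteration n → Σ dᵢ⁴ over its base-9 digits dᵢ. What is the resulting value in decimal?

1

175 = (2,1,4)_9 → 273
273 = (3,3,3)_9 → 243
243 = (3,0,0)_9 → 81
81 = (1,0,0)_9 → 1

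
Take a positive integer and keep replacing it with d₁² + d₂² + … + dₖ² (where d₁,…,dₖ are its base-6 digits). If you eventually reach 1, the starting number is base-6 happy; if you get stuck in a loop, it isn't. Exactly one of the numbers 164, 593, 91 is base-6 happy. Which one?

593

164: 164 → 29 → 41 → 26 → 20 → 13 → 5 → 25 → 17 → 29  — repeats 29 (not base-6 happy)
593: 593 → 49 → 6 → 1  — reaches 1 (base-6 happy)
91: 91 → 14 → 8 → 5 → 25 → 17 → 29 → 41 → 26 → 20 → 13 → 5  — repeats 5 (not base-6 happy)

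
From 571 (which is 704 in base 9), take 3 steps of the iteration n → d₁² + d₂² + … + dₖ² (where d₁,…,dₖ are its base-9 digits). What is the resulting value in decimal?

89

571 = (7,0,4)_9 → 65
65 = (7,2)_9 → 53
53 = (5,8)_9 → 89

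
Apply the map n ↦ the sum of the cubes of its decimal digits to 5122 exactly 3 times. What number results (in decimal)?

5122 → 5³ + 1³ + 2³ + 2³ = 125 + 1 + 8 + 8 = 142
142 → 1³ + 4³ + 2³ = 1 + 64 + 8 = 73
73 → 7³ + 3³ = 343 + 27 = 370

370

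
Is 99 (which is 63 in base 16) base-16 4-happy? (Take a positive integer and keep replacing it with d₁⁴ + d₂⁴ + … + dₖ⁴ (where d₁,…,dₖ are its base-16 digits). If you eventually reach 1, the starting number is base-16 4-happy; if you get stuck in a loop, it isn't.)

99 = (6,3)_16 → 1377
1377 = (5,6,1)_16 → 1922
1922 = (7,8,2)_16 → 6513
6513 = (1,9,7,1)_16 → 8964
8964 = (2,3,0,4)_16 → 353
353 = (1,6,1)_16 → 1298
1298 = (5,1,2)_16 → 642
642 = (2,8,2)_16 → 4128
4128 = (1,0,2,0)_16 → 17
17 = (1,1)_16 → 2
2 = (2)_16 → 16
16 = (1,0)_16 → 1  — reached 1.

base-16 4-happy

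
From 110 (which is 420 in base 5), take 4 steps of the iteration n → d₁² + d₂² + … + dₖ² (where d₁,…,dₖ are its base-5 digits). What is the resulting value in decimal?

110 = (4,2,0)_5 → 4² + 2² + 0² = 16 + 4 + 0 = 20
20 = (4,0)_5 → 4² + 0² = 16 + 0 = 16
16 = (3,1)_5 → 3² + 1² = 9 + 1 = 10
10 = (2,0)_5 → 2² + 0² = 4 + 0 = 4

4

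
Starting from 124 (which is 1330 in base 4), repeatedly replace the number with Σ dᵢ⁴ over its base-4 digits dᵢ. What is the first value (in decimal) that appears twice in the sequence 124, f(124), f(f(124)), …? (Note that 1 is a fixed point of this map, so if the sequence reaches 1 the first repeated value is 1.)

124 = (1,3,3,0)_4 → 163
163 = (2,2,0,3)_4 → 113
113 = (1,3,0,1)_4 → 83
83 = (1,1,0,3)_4 → 83  — 83 already appeared earlier.

83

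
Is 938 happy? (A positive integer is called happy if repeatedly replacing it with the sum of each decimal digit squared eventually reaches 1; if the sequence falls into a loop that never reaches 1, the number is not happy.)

not happy

938 → 9² + 3² + 8² = 81 + 9 + 64 = 154
154 → 1² + 5² + 4² = 1 + 25 + 16 = 42
42 → 4² + 2² = 16 + 4 = 20
20 → 2² + 0² = 4 + 0 = 4
4 → 4² = 16
16 → 1² + 6² = 1 + 36 = 37
37 → 3² + 7² = 9 + 49 = 58
58 → 5² + 8² = 25 + 64 = 89
89 → 8² + 9² = 64 + 81 = 145
145 → 1² + 4² + 5² = 1 + 16 + 25 = 42  — 42 already seen; the sequence cycles without reaching 1.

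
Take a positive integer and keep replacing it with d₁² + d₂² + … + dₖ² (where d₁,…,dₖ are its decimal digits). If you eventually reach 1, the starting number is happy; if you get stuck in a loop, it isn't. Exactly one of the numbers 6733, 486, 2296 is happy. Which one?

6733: 6733 → 103 → 10 → 1  — reaches 1 (happy)
486: 486 → 116 → 38 → 73 → 58 → 89 → 145 → 42 → 20 → 4 → 16 → 37 → 58  — repeats 58 (not happy)
2296: 2296 → 125 → 30 → 9 → 81 → 65 → 61 → 37 → 58 → 89 → 145 → 42 → 20 → 4 → 16 → 37  — repeats 37 (not happy)

6733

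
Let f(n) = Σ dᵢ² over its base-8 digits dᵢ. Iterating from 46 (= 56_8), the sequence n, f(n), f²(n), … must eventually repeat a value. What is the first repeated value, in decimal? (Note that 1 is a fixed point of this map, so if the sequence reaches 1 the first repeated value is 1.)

16

46 = (5,6)_8 → 5² + 6² = 25 + 36 = 61
61 = (7,5)_8 → 7² + 5² = 49 + 25 = 74
74 = (1,1,2)_8 → 1² + 1² + 2² = 1 + 1 + 4 = 6
6 = (6)_8 → 6² = 36
36 = (4,4)_8 → 4² + 4² = 16 + 16 = 32
32 = (4,0)_8 → 4² + 0² = 16 + 0 = 16
16 = (2,0)_8 → 2² + 0² = 4 + 0 = 4
4 = (4)_8 → 4² = 16  — 16 already appeared earlier.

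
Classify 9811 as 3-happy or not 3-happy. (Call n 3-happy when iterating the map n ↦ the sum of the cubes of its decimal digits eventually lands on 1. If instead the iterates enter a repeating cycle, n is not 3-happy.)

3-happy

9811 → 9³ + 8³ + 1³ + 1³ = 1243
1243 → 1³ + 2³ + 4³ + 3³ = 100
100 → 1³ + 0³ + 0³ = 1  — reached 1.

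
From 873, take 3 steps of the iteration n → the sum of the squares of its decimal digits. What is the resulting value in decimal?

873 → 8² + 7² + 3² = 64 + 49 + 9 = 122
122 → 1² + 2² + 2² = 1 + 4 + 4 = 9
9 → 9² = 81

81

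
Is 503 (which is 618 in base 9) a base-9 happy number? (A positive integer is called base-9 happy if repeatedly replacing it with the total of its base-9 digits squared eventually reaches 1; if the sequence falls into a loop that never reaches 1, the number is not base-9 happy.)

base-9 happy

503 = (6,1,8)_9 → 6² + 1² + 8² = 101
101 = (1,2,2)_9 → 1² + 2² + 2² = 9
9 = (1,0)_9 → 1² + 0² = 1  — reached 1.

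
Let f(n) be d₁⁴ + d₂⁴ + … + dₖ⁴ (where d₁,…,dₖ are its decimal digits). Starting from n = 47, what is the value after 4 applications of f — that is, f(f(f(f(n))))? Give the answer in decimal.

47 → 4⁴ + 7⁴ = 2657
2657 → 2⁴ + 6⁴ + 5⁴ + 7⁴ = 4338
4338 → 4⁴ + 3⁴ + 3⁴ + 8⁴ = 4514
4514 → 4⁴ + 5⁴ + 1⁴ + 4⁴ = 1138

1138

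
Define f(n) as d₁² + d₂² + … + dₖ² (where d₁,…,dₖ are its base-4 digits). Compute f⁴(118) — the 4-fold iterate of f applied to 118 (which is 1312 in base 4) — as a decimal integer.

118 = (1,3,1,2)_4 → 1² + 3² + 1² + 2² = 1 + 9 + 1 + 4 = 15
15 = (3,3)_4 → 3² + 3² = 9 + 9 = 18
18 = (1,0,2)_4 → 1² + 0² + 2² = 1 + 0 + 4 = 5
5 = (1,1)_4 → 1² + 1² = 1 + 1 = 2

2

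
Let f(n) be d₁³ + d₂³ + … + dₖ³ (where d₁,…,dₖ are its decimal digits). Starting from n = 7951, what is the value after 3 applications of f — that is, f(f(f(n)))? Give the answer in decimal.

7951 → 7³ + 9³ + 5³ + 1³ = 343 + 729 + 125 + 1 = 1198
1198 → 1³ + 1³ + 9³ + 8³ = 1 + 1 + 729 + 512 = 1243
1243 → 1³ + 2³ + 4³ + 3³ = 1 + 8 + 64 + 27 = 100

100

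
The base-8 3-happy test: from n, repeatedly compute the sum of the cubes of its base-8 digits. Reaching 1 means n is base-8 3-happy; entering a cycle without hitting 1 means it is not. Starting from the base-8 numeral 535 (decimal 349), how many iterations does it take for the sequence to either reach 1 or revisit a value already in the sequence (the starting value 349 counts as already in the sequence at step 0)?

349 = (5,3,5)_8 → 5³ + 3³ + 5³ = 277
277 = (4,2,5)_8 → 4³ + 2³ + 5³ = 197
197 = (3,0,5)_8 → 3³ + 0³ + 5³ = 152
152 = (2,3,0)_8 → 2³ + 3³ + 0³ = 35
35 = (4,3)_8 → 4³ + 3³ = 91
91 = (1,3,3)_8 → 1³ + 3³ + 3³ = 55
55 = (6,7)_8 → 6³ + 7³ = 559
559 = (1,0,5,7)_8 → 1³ + 0³ + 5³ + 7³ = 469
469 = (7,2,5)_8 → 7³ + 2³ + 5³ = 476
476 = (7,3,4)_8 → 7³ + 3³ + 4³ = 434
434 = (6,6,2)_8 → 6³ + 6³ + 2³ = 440
440 = (6,7,0)_8 → 6³ + 7³ + 0³ = 559  — 559 repeats.
That took 12 steps.

12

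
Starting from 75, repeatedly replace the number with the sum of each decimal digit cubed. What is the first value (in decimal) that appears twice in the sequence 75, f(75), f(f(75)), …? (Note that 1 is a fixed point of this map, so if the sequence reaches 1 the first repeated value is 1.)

75 → 7³ + 5³ = 468
468 → 4³ + 6³ + 8³ = 792
792 → 7³ + 9³ + 2³ = 1080
1080 → 1³ + 0³ + 8³ + 0³ = 513
513 → 5³ + 1³ + 3³ = 153
153 → 1³ + 5³ + 3³ = 153  — 153 already appeared earlier.

153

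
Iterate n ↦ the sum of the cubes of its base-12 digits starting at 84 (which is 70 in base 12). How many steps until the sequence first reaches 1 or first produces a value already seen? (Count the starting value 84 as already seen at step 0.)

84 = (7,0)_12 → 7³ + 0³ = 343 + 0 = 343
343 = (2,4,7)_12 → 2³ + 4³ + 7³ = 8 + 64 + 343 = 415
415 = (2,10,7)_12 → 2³ + 10³ + 7³ = 8 + 1000 + 343 = 1351
1351 = (9,4,7)_12 → 9³ + 4³ + 7³ = 729 + 64 + 343 = 1136
1136 = (7,10,8)_12 → 7³ + 10³ + 8³ = 343 + 1000 + 512 = 1855
1855 = (1,0,10,7)_12 → 1³ + 0³ + 10³ + 7³ = 1 + 0 + 1000 + 343 = 1344
1344 = (9,4,0)_12 → 9³ + 4³ + 0³ = 729 + 64 + 0 = 793
793 = (5,6,1)_12 → 5³ + 6³ + 1³ = 125 + 216 + 1 = 342
342 = (2,4,6)_12 → 2³ + 4³ + 6³ = 8 + 64 + 216 = 288
288 = (2,0,0)_12 → 2³ + 0³ + 0³ = 8 + 0 + 0 = 8
8 = (8)_12 → 8³ = 512
512 = (3,6,8)_12 → 3³ + 6³ + 8³ = 27 + 216 + 512 = 755
755 = (5,2,11)_12 → 5³ + 2³ + 11³ = 125 + 8 + 1331 = 1464
1464 = (10,2,0)_12 → 10³ + 2³ + 0³ = 1000 + 8 + 0 = 1008
1008 = (7,0,0)_12 → 7³ + 0³ + 0³ = 343 + 0 + 0 = 343  — 343 repeats.
That took 15 steps.

15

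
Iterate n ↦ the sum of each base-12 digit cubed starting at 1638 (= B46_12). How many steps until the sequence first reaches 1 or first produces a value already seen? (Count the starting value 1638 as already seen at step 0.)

1638 = (11,4,6)_12 → 11³ + 4³ + 6³ = 1331 + 64 + 216 = 1611
1611 = (11,2,3)_12 → 11³ + 2³ + 3³ = 1331 + 8 + 27 = 1366
1366 = (9,5,10)_12 → 9³ + 5³ + 10³ = 729 + 125 + 1000 = 1854
1854 = (1,0,10,6)_12 → 1³ + 0³ + 10³ + 6³ = 1 + 0 + 1000 + 216 = 1217
1217 = (8,5,5)_12 → 8³ + 5³ + 5³ = 512 + 125 + 125 = 762
762 = (5,3,6)_12 → 5³ + 3³ + 6³ = 125 + 27 + 216 = 368
368 = (2,6,8)_12 → 2³ + 6³ + 8³ = 8 + 216 + 512 = 736
736 = (5,1,4)_12 → 5³ + 1³ + 4³ = 125 + 1 + 64 = 190
190 = (1,3,10)_12 → 1³ + 3³ + 10³ = 1 + 27 + 1000 = 1028
1028 = (7,1,8)_12 → 7³ + 1³ + 8³ = 343 + 1 + 512 = 856
856 = (5,11,4)_12 → 5³ + 11³ + 4³ = 125 + 1331 + 64 = 1520
1520 = (10,6,8)_12 → 10³ + 6³ + 8³ = 1000 + 216 + 512 = 1728
1728 = (1,0,0,0)_12 → 1³ + 0³ + 0³ + 0³ = 1 + 0 + 0 + 0 = 1  — reached 1.
That took 13 steps.

13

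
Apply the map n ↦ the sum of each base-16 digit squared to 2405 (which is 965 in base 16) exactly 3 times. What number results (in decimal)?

2405 = (9,6,5)_16 → 9² + 6² + 5² = 142
142 = (8,14)_16 → 8² + 14² = 260
260 = (1,0,4)_16 → 1² + 0² + 4² = 17

17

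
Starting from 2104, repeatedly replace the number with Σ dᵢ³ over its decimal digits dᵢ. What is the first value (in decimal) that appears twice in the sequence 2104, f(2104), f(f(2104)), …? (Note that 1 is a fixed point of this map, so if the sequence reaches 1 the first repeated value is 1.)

370

2104 → 2³ + 1³ + 0³ + 4³ = 8 + 1 + 0 + 64 = 73
73 → 7³ + 3³ = 343 + 27 = 370
370 → 3³ + 7³ + 0³ = 27 + 343 + 0 = 370  — 370 already appeared earlier.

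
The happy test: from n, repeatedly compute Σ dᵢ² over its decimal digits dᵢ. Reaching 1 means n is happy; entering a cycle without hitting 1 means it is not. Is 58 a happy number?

not happy

58 → 5² + 8² = 89
89 → 8² + 9² = 145
145 → 1² + 4² + 5² = 42
42 → 4² + 2² = 20
20 → 2² + 0² = 4
4 → 4² = 16
16 → 1² + 6² = 37
37 → 3² + 7² = 58  — 58 already seen; the sequence cycles without reaching 1.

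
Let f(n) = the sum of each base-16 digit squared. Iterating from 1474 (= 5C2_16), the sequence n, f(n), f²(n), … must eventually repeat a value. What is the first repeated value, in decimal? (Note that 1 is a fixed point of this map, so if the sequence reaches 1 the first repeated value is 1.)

169

1474 = (5,12,2)_16 → 5² + 12² + 2² = 173
173 = (10,13)_16 → 10² + 13² = 269
269 = (1,0,13)_16 → 1² + 0² + 13² = 170
170 = (10,10)_16 → 10² + 10² = 200
200 = (12,8)_16 → 12² + 8² = 208
208 = (13,0)_16 → 13² + 0² = 169
169 = (10,9)_16 → 10² + 9² = 181
181 = (11,5)_16 → 11² + 5² = 146
146 = (9,2)_16 → 9² + 2² = 85
85 = (5,5)_16 → 5² + 5² = 50
50 = (3,2)_16 → 3² + 2² = 13
13 = (13)_16 → 13² = 169  — 169 already appeared earlier.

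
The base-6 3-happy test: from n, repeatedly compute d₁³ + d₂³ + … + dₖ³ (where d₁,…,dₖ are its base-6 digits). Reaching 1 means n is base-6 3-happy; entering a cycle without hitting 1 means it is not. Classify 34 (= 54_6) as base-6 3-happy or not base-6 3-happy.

base-6 3-happy

34 = (5,4)_6 → 189
189 = (5,1,3)_6 → 153
153 = (4,1,3)_6 → 92
92 = (2,3,2)_6 → 43
43 = (1,1,1)_6 → 3
3 = (3)_6 → 27
27 = (4,3)_6 → 91
91 = (2,3,1)_6 → 36
36 = (1,0,0)_6 → 1  — reached 1.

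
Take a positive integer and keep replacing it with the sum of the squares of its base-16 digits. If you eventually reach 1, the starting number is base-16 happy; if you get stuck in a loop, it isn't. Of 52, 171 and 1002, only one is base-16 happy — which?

52: 52 → 25 → 82 → 29 → 170 → 200 → 208 → 169 → 181 → 146 → 85 → 50 → 13 → 169  — repeats 169 (not base-16 happy)
171: 171 → 221 → 338 → 30 → 197 → 169 → 181 → 146 → 85 → 50 → 13 → 169  — repeats 169 (not base-16 happy)
1002: 1002 → 305 → 11 → 121 → 130 → 68 → 32 → 4 → 16 → 1  — reaches 1 (base-16 happy)

1002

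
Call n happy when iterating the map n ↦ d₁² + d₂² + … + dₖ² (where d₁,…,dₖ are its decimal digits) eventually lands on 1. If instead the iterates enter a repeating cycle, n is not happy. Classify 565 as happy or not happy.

565 → 86
86 → 100
100 → 1  — reached 1.

happy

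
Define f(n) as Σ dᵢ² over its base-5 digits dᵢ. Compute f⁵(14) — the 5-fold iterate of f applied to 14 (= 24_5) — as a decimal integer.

14 = (2,4)_5 → 2² + 4² = 20
20 = (4,0)_5 → 4² + 0² = 16
16 = (3,1)_5 → 3² + 1² = 10
10 = (2,0)_5 → 2² + 0² = 4
4 = (4)_5 → 4² = 16

16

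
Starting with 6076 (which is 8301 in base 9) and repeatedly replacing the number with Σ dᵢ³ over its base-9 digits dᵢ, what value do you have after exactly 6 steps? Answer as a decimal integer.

134

6076 = (8,3,0,1)_9 → 8³ + 3³ + 0³ + 1³ = 540
540 = (6,6,0)_9 → 6³ + 6³ + 0³ = 432
432 = (5,3,0)_9 → 5³ + 3³ + 0³ = 152
152 = (1,7,8)_9 → 1³ + 7³ + 8³ = 856
856 = (1,1,5,1)_9 → 1³ + 1³ + 5³ + 1³ = 128
128 = (1,5,2)_9 → 1³ + 5³ + 2³ = 134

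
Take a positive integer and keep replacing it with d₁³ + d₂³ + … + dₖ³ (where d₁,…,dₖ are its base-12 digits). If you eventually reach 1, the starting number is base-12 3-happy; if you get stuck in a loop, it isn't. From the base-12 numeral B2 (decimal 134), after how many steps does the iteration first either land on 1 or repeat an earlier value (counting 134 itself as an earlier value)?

11

134 = (11,2)_12 → 11³ + 2³ = 1339
1339 = (9,3,7)_12 → 9³ + 3³ + 7³ = 1099
1099 = (7,7,7)_12 → 7³ + 7³ + 7³ = 1029
1029 = (7,1,9)_12 → 7³ + 1³ + 9³ = 1073
1073 = (7,5,5)_12 → 7³ + 5³ + 5³ = 593
593 = (4,1,5)_12 → 4³ + 1³ + 5³ = 190
190 = (1,3,10)_12 → 1³ + 3³ + 10³ = 1028
1028 = (7,1,8)_12 → 7³ + 1³ + 8³ = 856
856 = (5,11,4)_12 → 5³ + 11³ + 4³ = 1520
1520 = (10,6,8)_12 → 10³ + 6³ + 8³ = 1728
1728 = (1,0,0,0)_12 → 1³ + 0³ + 0³ + 0³ = 1  — reached 1.
That took 11 steps.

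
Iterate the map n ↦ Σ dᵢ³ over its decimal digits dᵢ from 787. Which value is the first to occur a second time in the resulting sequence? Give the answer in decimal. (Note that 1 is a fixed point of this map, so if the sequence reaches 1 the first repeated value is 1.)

787 → 1198
1198 → 1243
1243 → 100
100 → 1  — reached the fixed point 1.
1 → 1, so 1 is the first repeated value.

1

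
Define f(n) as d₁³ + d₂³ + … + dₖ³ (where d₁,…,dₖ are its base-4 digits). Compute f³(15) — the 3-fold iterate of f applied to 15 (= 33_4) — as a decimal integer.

15 = (3,3)_4 → 3³ + 3³ = 54
54 = (3,1,2)_4 → 3³ + 1³ + 2³ = 36
36 = (2,1,0)_4 → 2³ + 1³ + 0³ = 9

9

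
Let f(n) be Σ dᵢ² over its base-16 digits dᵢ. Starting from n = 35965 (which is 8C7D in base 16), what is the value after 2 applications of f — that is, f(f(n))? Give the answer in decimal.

201

35965 = (8,12,7,13)_16 → 8² + 12² + 7² + 13² = 64 + 144 + 49 + 169 = 426
426 = (1,10,10)_16 → 1² + 10² + 10² = 1 + 100 + 100 = 201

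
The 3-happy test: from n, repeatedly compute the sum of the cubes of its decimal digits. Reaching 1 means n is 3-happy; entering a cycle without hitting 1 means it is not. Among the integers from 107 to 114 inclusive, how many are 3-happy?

107: 107 → 344 → 155 → 251 → 134 → 92 → 737 → 713 → 371 → 371  — not 3-happy
108: 108 → 513 → 153 → 153  — not 3-happy
109: 109 → 730 → 370 → 370  — not 3-happy
110: 110 → 2 → 8 → 512 → 134 → 92 → 737 → 713 → 371 → 371  — not 3-happy
111: 111 → 3 → 27 → 351 → 153 → 153  — not 3-happy
112: 112 → 10 → 1  — 3-happy
113: 113 → 29 → 737 → 713 → 371 → 371  — not 3-happy
114: 114 → 66 → 432 → 99 → 1458 → 702 → 351 → 153 → 153  — not 3-happy
3-happy: 112

1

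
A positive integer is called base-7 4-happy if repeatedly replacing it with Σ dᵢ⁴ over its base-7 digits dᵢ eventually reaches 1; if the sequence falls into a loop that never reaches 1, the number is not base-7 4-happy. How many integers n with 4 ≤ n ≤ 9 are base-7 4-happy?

1

4: 4 → 256 → 882 → 272 → 2002 → 2546 → 1938 → 2258 → 1808 → 1938  (repeats 1938)
5: 5 → 625 → 1267 → 1633 → 913 → 609 → 707 → 97 → 2593 → 1459 → 963 → 1153 → 803 → 673 → 1923 → 1507 → 913  (repeats 913)
6: 6 → 1296 → 788 → 288 → 1922 → 1138 → 354 → 258 → 1922  (repeats 1922)
7: 7 → 1  (reaches 1)
8: 8 → 2 → 16 → 32 → 512 → 164 → 178 → 418 → 708 → 98 → 16  (repeats 16)
9: 9 → 17 → 97 → 2593 → 1459 → 963 → 1153 → 803 → 673 → 1923 → 1507 → 913 → 609 → 707 → 97  (repeats 97)
base-7 4-happy: 7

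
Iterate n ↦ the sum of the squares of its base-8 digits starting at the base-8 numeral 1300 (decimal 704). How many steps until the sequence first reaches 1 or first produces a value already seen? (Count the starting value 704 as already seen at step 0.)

704 = (1,3,0,0)_8 → 1² + 3² + 0² + 0² = 10
10 = (1,2)_8 → 1² + 2² = 5
5 = (5)_8 → 5² = 25
25 = (3,1)_8 → 3² + 1² = 10  — 10 repeats.
That took 4 steps.

4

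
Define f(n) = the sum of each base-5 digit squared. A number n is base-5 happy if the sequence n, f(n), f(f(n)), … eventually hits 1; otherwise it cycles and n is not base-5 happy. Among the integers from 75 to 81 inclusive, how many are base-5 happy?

75: 75 → 9 → 17 → 13 → 13  — not base-5 happy
76: 76 → 10 → 4 → 16 → 10  — not base-5 happy
77: 77 → 13 → 13  — not base-5 happy
78: 78 → 18 → 18  — not base-5 happy
79: 79 → 25 → 1  — base-5 happy
80: 80 → 10 → 4 → 16 → 10  — not base-5 happy
81: 81 → 11 → 5 → 1  — base-5 happy
base-5 happy: 79, 81

2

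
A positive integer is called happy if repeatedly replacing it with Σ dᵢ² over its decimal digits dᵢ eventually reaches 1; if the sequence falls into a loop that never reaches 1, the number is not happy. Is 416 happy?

416 → 53
53 → 34
34 → 25
25 → 29
29 → 85
85 → 89
89 → 145
145 → 42
42 → 20
20 → 4
4 → 16
16 → 37
37 → 58
58 → 89  — 89 already seen; the sequence cycles without reaching 1.

not happy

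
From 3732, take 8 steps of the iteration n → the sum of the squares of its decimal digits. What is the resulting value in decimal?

42

3732 → 3² + 7² + 3² + 2² = 9 + 49 + 9 + 4 = 71
71 → 7² + 1² = 49 + 1 = 50
50 → 5² + 0² = 25 + 0 = 25
25 → 2² + 5² = 4 + 25 = 29
29 → 2² + 9² = 4 + 81 = 85
85 → 8² + 5² = 64 + 25 = 89
89 → 8² + 9² = 64 + 81 = 145
145 → 1² + 4² + 5² = 1 + 16 + 25 = 42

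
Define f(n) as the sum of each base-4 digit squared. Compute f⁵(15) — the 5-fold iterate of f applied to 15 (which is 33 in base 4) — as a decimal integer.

1

15 = (3,3)_4 → 3² + 3² = 18
18 = (1,0,2)_4 → 1² + 0² + 2² = 5
5 = (1,1)_4 → 1² + 1² = 2
2 = (2)_4 → 2² = 4
4 = (1,0)_4 → 1² + 0² = 1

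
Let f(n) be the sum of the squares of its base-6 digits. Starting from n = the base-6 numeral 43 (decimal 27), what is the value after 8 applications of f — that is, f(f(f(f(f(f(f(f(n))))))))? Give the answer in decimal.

27 = (4,3)_6 → 4² + 3² = 25
25 = (4,1)_6 → 4² + 1² = 17
17 = (2,5)_6 → 2² + 5² = 29
29 = (4,5)_6 → 4² + 5² = 41
41 = (1,0,5)_6 → 1² + 0² + 5² = 26
26 = (4,2)_6 → 4² + 2² = 20
20 = (3,2)_6 → 3² + 2² = 13
13 = (2,1)_6 → 2² + 1² = 5

5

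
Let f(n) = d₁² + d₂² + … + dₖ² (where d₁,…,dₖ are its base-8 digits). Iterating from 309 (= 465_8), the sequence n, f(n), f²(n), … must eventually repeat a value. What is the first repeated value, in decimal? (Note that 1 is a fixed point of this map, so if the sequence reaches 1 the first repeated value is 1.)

1

309 = (4,6,5)_8 → 4² + 6² + 5² = 16 + 36 + 25 = 77
77 = (1,1,5)_8 → 1² + 1² + 5² = 1 + 1 + 25 = 27
27 = (3,3)_8 → 3² + 3² = 9 + 9 = 18
18 = (2,2)_8 → 2² + 2² = 4 + 4 = 8
8 = (1,0)_8 → 1² + 0² = 1 + 0 = 1  — reached the fixed point 1.
1 → 1, so 1 is the first repeated value.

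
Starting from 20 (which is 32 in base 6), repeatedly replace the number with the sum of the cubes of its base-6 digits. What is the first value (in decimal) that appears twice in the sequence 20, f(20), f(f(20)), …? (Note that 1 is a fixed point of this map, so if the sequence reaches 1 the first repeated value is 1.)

20 = (3,2)_6 → 3³ + 2³ = 35
35 = (5,5)_6 → 5³ + 5³ = 250
250 = (1,0,5,4)_6 → 1³ + 0³ + 5³ + 4³ = 190
190 = (5,1,4)_6 → 5³ + 1³ + 4³ = 190  — 190 already appeared earlier.

190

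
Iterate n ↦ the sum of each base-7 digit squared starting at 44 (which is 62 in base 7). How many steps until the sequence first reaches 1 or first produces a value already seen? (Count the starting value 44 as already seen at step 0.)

44 = (6,2)_7 → 6² + 2² = 36 + 4 = 40
40 = (5,5)_7 → 5² + 5² = 25 + 25 = 50
50 = (1,0,1)_7 → 1² + 0² + 1² = 1 + 0 + 1 = 2
2 = (2)_7 → 2² = 4
4 = (4)_7 → 4² = 16
16 = (2,2)_7 → 2² + 2² = 4 + 4 = 8
8 = (1,1)_7 → 1² + 1² = 1 + 1 = 2  — 2 repeats.
That took 7 steps.

7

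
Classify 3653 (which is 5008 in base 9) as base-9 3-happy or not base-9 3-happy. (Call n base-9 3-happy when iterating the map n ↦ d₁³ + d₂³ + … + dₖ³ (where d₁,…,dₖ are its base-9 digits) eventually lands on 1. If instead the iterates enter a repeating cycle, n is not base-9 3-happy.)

3653 = (5,0,0,8)_9 → 637
637 = (7,7,7)_9 → 1029
1029 = (1,3,6,3)_9 → 271
271 = (3,3,1)_9 → 55
55 = (6,1)_9 → 217
217 = (2,6,1)_9 → 225
225 = (2,7,0)_9 → 351
351 = (4,3,0)_9 → 91
91 = (1,1,1)_9 → 3
3 = (3)_9 → 27
27 = (3,0)_9 → 27  — 27 already seen; the sequence cycles without reaching 1.

not base-9 3-happy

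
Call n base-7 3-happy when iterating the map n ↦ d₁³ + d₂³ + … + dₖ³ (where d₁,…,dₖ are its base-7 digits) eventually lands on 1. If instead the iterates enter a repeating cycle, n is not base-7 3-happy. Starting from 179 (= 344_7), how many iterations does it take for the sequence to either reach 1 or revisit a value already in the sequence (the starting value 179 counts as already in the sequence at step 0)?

12

179 = (3,4,4)_7 → 3³ + 4³ + 4³ = 155
155 = (3,1,1)_7 → 3³ + 1³ + 1³ = 29
29 = (4,1)_7 → 4³ + 1³ = 65
65 = (1,2,2)_7 → 1³ + 2³ + 2³ = 17
17 = (2,3)_7 → 2³ + 3³ = 35
35 = (5,0)_7 → 5³ + 0³ = 125
125 = (2,3,6)_7 → 2³ + 3³ + 6³ = 251
251 = (5,0,6)_7 → 5³ + 0³ + 6³ = 341
341 = (6,6,5)_7 → 6³ + 6³ + 5³ = 557
557 = (1,4,2,4)_7 → 1³ + 4³ + 2³ + 4³ = 137
137 = (2,5,4)_7 → 2³ + 5³ + 4³ = 197
197 = (4,0,1)_7 → 4³ + 0³ + 1³ = 65  — 65 repeats.
That took 12 steps.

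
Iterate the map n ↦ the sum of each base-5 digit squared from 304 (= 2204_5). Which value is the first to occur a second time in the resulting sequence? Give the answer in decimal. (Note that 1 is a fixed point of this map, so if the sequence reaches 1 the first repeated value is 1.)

4

304 = (2,2,0,4)_5 → 2² + 2² + 0² + 4² = 4 + 4 + 0 + 16 = 24
24 = (4,4)_5 → 4² + 4² = 16 + 16 = 32
32 = (1,1,2)_5 → 1² + 1² + 2² = 1 + 1 + 4 = 6
6 = (1,1)_5 → 1² + 1² = 1 + 1 = 2
2 = (2)_5 → 2² = 4
4 = (4)_5 → 4² = 16
16 = (3,1)_5 → 3² + 1² = 9 + 1 = 10
10 = (2,0)_5 → 2² + 0² = 4 + 0 = 4  — 4 already appeared earlier.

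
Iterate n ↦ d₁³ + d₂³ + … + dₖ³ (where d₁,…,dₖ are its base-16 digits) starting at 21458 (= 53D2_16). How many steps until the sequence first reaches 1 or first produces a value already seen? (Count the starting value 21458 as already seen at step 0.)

4

21458 = (5,3,13,2)_16 → 2357
2357 = (9,3,5)_16 → 881
881 = (3,7,1)_16 → 371
371 = (1,7,3)_16 → 371  — 371 repeats.
That took 4 steps.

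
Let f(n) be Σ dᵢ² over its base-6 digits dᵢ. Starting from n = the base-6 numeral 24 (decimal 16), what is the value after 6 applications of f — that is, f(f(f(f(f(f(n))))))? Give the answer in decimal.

16 = (2,4)_6 → 2² + 4² = 20
20 = (3,2)_6 → 3² + 2² = 13
13 = (2,1)_6 → 2² + 1² = 5
5 = (5)_6 → 5² = 25
25 = (4,1)_6 → 4² + 1² = 17
17 = (2,5)_6 → 2² + 5² = 29

29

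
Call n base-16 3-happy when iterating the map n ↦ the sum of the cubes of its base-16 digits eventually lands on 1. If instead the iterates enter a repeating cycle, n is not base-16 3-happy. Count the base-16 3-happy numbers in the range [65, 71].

65: 65 → 65  — not base-16 3-happy
66: 66 → 72 → 576 → 72  — not base-16 3-happy
67: 67 → 91 → 1456 → 1456  — not base-16 3-happy
68: 68 → 128 → 512 → 8 → 512  — not base-16 3-happy
69: 69 → 189 → 3528 → 4437 → 252 → 5103 → 6147 → 540 → 1737 → 2673 → 1344 → 189  — not base-16 3-happy
70: 70 → 280 → 514 → 16 → 1  — base-16 3-happy
71: 71 → 407 → 1073 → 92 → 1853 → 2567 → 1343 → 3527 → 4268 → 2729 → 2729  — not base-16 3-happy
base-16 3-happy: 70

1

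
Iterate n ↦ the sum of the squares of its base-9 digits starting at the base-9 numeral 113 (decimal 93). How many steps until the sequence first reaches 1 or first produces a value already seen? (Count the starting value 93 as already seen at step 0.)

93 = (1,1,3)_9 → 1² + 1² + 3² = 11
11 = (1,2)_9 → 1² + 2² = 5
5 = (5)_9 → 5² = 25
25 = (2,7)_9 → 2² + 7² = 53
53 = (5,8)_9 → 5² + 8² = 89
89 = (1,0,8)_9 → 1² + 0² + 8² = 65
65 = (7,2)_9 → 7² + 2² = 53  — 53 repeats.
That took 7 steps.

7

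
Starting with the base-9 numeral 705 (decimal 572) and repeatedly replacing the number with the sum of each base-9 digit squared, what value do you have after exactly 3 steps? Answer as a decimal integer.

572 = (7,0,5)_9 → 7² + 0² + 5² = 74
74 = (8,2)_9 → 8² + 2² = 68
68 = (7,5)_9 → 7² + 5² = 74

74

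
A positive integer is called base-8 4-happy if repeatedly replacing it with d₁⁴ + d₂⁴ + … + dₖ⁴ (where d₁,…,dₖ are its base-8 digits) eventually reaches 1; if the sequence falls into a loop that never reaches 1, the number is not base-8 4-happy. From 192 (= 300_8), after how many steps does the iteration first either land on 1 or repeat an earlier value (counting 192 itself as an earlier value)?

5

192 = (3,0,0)_8 → 3⁴ + 0⁴ + 0⁴ = 81
81 = (1,2,1)_8 → 1⁴ + 2⁴ + 1⁴ = 18
18 = (2,2)_8 → 2⁴ + 2⁴ = 32
32 = (4,0)_8 → 4⁴ + 0⁴ = 256
256 = (4,0,0)_8 → 4⁴ + 0⁴ + 0⁴ = 256  — 256 repeats.
That took 5 steps.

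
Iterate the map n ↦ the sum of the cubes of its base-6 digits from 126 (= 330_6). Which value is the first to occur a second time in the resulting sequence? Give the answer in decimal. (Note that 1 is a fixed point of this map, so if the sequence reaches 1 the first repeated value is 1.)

126 = (3,3,0)_6 → 3³ + 3³ + 0³ = 54
54 = (1,3,0)_6 → 1³ + 3³ + 0³ = 28
28 = (4,4)_6 → 4³ + 4³ = 128
128 = (3,3,2)_6 → 3³ + 3³ + 2³ = 62
62 = (1,4,2)_6 → 1³ + 4³ + 2³ = 73
73 = (2,0,1)_6 → 2³ + 0³ + 1³ = 9
9 = (1,3)_6 → 1³ + 3³ = 28  — 28 already appeared earlier.

28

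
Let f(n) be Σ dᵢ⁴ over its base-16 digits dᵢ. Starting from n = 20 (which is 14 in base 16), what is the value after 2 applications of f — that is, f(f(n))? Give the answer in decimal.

2

20 = (1,4)_16 → 1⁴ + 4⁴ = 257
257 = (1,0,1)_16 → 1⁴ + 0⁴ + 1⁴ = 2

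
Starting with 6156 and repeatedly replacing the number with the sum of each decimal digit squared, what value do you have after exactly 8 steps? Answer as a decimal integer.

58

6156 → 6² + 1² + 5² + 6² = 98
98 → 9² + 8² = 145
145 → 1² + 4² + 5² = 42
42 → 4² + 2² = 20
20 → 2² + 0² = 4
4 → 4² = 16
16 → 1² + 6² = 37
37 → 3² + 7² = 58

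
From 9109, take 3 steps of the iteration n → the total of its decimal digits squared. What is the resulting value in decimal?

52

9109 → 9² + 1² + 0² + 9² = 163
163 → 1² + 6² + 3² = 46
46 → 4² + 6² = 52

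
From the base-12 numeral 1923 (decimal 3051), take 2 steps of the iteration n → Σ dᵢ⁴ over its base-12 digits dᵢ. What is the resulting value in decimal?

24738

3051 = (1,9,2,3)_12 → 6659
6659 = (3,10,2,11)_12 → 24738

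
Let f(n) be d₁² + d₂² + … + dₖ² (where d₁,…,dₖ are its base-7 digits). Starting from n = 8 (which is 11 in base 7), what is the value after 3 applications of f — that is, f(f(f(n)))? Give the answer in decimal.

16

8 = (1,1)_7 → 1² + 1² = 2
2 = (2)_7 → 2² = 4
4 = (4)_7 → 4² = 16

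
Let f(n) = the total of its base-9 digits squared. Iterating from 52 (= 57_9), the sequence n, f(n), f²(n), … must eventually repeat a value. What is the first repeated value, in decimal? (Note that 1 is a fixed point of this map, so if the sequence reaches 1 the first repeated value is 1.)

52 = (5,7)_9 → 74
74 = (8,2)_9 → 68
68 = (7,5)_9 → 74  — 74 already appeared earlier.

74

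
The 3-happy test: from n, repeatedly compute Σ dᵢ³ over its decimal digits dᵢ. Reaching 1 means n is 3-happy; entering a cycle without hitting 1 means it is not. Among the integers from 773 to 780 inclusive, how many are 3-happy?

773: 773 → 713 → 371 → 371  (repeats 371)
774: 774 → 750 → 468 → 792 → 1080 → 513 → 153 → 153  (repeats 153)
775: 775 → 811 → 514 → 190 → 730 → 370 → 370  (repeats 370)
776: 776 → 902 → 737 → 713 → 371 → 371  (repeats 371)
777: 777 → 1029 → 738 → 882 → 1032 → 36 → 243 → 99 → 1458 → 702 → 351 → 153 → 153  (repeats 153)
778: 778 → 1198 → 1243 → 100 → 1  (reaches 1)
779: 779 → 1415 → 191 → 731 → 371 → 371  (repeats 371)
780: 780 → 855 → 762 → 567 → 684 → 792 → 1080 → 513 → 153 → 153  (repeats 153)
3-happy: 778

1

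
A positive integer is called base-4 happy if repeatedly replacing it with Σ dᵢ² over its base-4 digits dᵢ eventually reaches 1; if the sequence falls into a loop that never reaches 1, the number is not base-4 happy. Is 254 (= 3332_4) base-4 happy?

base-4 happy

254 = (3,3,3,2)_4 → 3² + 3² + 3² + 2² = 31
31 = (1,3,3)_4 → 1² + 3² + 3² = 19
19 = (1,0,3)_4 → 1² + 0² + 3² = 10
10 = (2,2)_4 → 2² + 2² = 8
8 = (2,0)_4 → 2² + 0² = 4
4 = (1,0)_4 → 1² + 0² = 1  — reached 1.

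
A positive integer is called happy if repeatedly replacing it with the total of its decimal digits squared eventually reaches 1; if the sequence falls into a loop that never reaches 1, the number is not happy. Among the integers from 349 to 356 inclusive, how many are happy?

1

349: 349 → 106 → 37 → 58 → 89 → 145 → 42 → 20 → 4 → 16 → 37  — not happy
350: 350 → 34 → 25 → 29 → 85 → 89 → 145 → 42 → 20 → 4 → 16 → 37 → 58 → 89  — not happy
351: 351 → 35 → 34 → 25 → 29 → 85 → 89 → 145 → 42 → 20 → 4 → 16 → 37 → 58 → 89  — not happy
352: 352 → 38 → 73 → 58 → 89 → 145 → 42 → 20 → 4 → 16 → 37 → 58  — not happy
353: 353 → 43 → 25 → 29 → 85 → 89 → 145 → 42 → 20 → 4 → 16 → 37 → 58 → 89  — not happy
354: 354 → 50 → 25 → 29 → 85 → 89 → 145 → 42 → 20 → 4 → 16 → 37 → 58 → 89  — not happy
355: 355 → 59 → 106 → 37 → 58 → 89 → 145 → 42 → 20 → 4 → 16 → 37  — not happy
356: 356 → 70 → 49 → 97 → 130 → 10 → 1  — happy
happy: 356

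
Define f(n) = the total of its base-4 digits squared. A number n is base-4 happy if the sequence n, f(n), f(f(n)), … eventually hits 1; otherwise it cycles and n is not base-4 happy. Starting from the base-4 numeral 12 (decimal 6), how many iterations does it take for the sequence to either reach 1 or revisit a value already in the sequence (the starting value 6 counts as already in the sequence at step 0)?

6 = (1,2)_4 → 1² + 2² = 1 + 4 = 5
5 = (1,1)_4 → 1² + 1² = 1 + 1 = 2
2 = (2)_4 → 2² = 4
4 = (1,0)_4 → 1² + 0² = 1 + 0 = 1  — reached 1.
That took 4 steps.

4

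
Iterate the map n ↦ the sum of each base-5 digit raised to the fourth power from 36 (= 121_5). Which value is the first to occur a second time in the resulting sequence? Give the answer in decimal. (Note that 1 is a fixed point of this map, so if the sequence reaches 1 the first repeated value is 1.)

528

36 = (1,2,1)_5 → 1⁴ + 2⁴ + 1⁴ = 18
18 = (3,3)_5 → 3⁴ + 3⁴ = 162
162 = (1,1,2,2)_5 → 1⁴ + 1⁴ + 2⁴ + 2⁴ = 34
34 = (1,1,4)_5 → 1⁴ + 1⁴ + 4⁴ = 258
258 = (2,0,1,3)_5 → 2⁴ + 0⁴ + 1⁴ + 3⁴ = 98
98 = (3,4,3)_5 → 3⁴ + 4⁴ + 3⁴ = 418
418 = (3,1,3,3)_5 → 3⁴ + 1⁴ + 3⁴ + 3⁴ = 244
244 = (1,4,3,4)_5 → 1⁴ + 4⁴ + 3⁴ + 4⁴ = 594
594 = (4,3,3,4)_5 → 4⁴ + 3⁴ + 3⁴ + 4⁴ = 674
674 = (1,0,1,4,4)_5 → 1⁴ + 0⁴ + 1⁴ + 4⁴ + 4⁴ = 514
514 = (4,0,2,4)_5 → 4⁴ + 0⁴ + 2⁴ + 4⁴ = 528
528 = (4,1,0,3)_5 → 4⁴ + 1⁴ + 0⁴ + 3⁴ = 338
338 = (2,3,2,3)_5 → 2⁴ + 3⁴ + 2⁴ + 3⁴ = 194
194 = (1,2,3,4)_5 → 1⁴ + 2⁴ + 3⁴ + 4⁴ = 354
354 = (2,4,0,4)_5 → 2⁴ + 4⁴ + 0⁴ + 4⁴ = 528  — 528 already appeared earlier.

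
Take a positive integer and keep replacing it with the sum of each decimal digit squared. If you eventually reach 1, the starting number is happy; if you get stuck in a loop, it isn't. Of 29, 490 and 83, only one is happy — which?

490

29: 29 → 85 → 89 → 145 → 42 → 20 → 4 → 16 → 37 → 58 → 89  — repeats 89 (not happy)
490: 490 → 97 → 130 → 10 → 1  — reaches 1 (happy)
83: 83 → 73 → 58 → 89 → 145 → 42 → 20 → 4 → 16 → 37 → 58  — repeats 58 (not happy)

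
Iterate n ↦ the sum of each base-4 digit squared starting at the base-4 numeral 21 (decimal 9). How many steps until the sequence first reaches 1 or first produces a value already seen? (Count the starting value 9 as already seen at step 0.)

4

9 = (2,1)_4 → 5
5 = (1,1)_4 → 2
2 = (2)_4 → 4
4 = (1,0)_4 → 1  — reached 1.
That took 4 steps.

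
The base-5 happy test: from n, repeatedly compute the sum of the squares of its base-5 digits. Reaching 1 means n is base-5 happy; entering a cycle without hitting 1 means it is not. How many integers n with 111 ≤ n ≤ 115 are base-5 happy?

111: 111 → 21 → 17 → 13 → 13  — not base-5 happy
112: 112 → 24 → 32 → 6 → 2 → 4 → 16 → 10 → 4  — not base-5 happy
113: 113 → 29 → 17 → 13 → 13  — not base-5 happy
114: 114 → 36 → 6 → 2 → 4 → 16 → 10 → 4  — not base-5 happy
115: 115 → 25 → 1  — base-5 happy
base-5 happy: 115

1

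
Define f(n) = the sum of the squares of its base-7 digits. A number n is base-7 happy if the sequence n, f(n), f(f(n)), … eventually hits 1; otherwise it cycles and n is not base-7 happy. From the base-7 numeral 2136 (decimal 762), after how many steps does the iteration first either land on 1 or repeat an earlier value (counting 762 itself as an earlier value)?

762 = (2,1,3,6)_7 → 2² + 1² + 3² + 6² = 4 + 1 + 9 + 36 = 50
50 = (1,0,1)_7 → 1² + 0² + 1² = 1 + 0 + 1 = 2
2 = (2)_7 → 2² = 4
4 = (4)_7 → 4² = 16
16 = (2,2)_7 → 2² + 2² = 4 + 4 = 8
8 = (1,1)_7 → 1² + 1² = 1 + 1 = 2  — 2 repeats.
That took 6 steps.

6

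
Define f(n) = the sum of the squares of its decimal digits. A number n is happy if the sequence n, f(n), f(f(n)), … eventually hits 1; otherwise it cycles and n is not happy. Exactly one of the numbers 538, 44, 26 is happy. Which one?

44

538: 538 → 98 → 145 → 42 → 20 → 4 → 16 → 37 → 58 → 89 → 145  — repeats 145 (not happy)
44: 44 → 32 → 13 → 10 → 1  — reaches 1 (happy)
26: 26 → 40 → 16 → 37 → 58 → 89 → 145 → 42 → 20 → 4 → 16  — repeats 16 (not happy)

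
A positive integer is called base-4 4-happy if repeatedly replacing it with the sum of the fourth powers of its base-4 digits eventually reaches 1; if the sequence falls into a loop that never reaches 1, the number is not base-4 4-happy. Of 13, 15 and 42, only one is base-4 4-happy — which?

13

13: 13 → 82 → 18 → 17 → 2 → 16 → 1  — reaches 1 (base-4 4-happy)
15: 15 → 162 → 48 → 81 → 3 → 81  — repeats 81 (not base-4 4-happy)
42: 42 → 48 → 81 → 3 → 81  — repeats 81 (not base-4 4-happy)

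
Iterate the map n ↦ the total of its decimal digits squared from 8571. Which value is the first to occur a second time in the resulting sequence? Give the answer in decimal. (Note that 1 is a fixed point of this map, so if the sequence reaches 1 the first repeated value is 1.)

1

8571 → 8² + 5² + 7² + 1² = 64 + 25 + 49 + 1 = 139
139 → 1² + 3² + 9² = 1 + 9 + 81 = 91
91 → 9² + 1² = 81 + 1 = 82
82 → 8² + 2² = 64 + 4 = 68
68 → 6² + 8² = 36 + 64 = 100
100 → 1² + 0² + 0² = 1 + 0 + 0 = 1  — reached the fixed point 1.
1 → 1, so 1 is the first repeated value.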